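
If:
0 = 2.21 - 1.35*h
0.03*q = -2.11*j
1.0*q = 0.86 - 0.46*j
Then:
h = 1.64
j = -0.01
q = 0.87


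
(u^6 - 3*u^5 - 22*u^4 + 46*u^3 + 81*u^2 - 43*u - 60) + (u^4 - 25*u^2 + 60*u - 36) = u^6 - 3*u^5 - 21*u^4 + 46*u^3 + 56*u^2 + 17*u - 96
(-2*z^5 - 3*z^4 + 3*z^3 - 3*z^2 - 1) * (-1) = 2*z^5 + 3*z^4 - 3*z^3 + 3*z^2 + 1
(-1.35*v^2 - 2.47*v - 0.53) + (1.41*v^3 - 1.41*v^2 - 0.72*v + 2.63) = 1.41*v^3 - 2.76*v^2 - 3.19*v + 2.1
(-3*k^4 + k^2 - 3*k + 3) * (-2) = 6*k^4 - 2*k^2 + 6*k - 6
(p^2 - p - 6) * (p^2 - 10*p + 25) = p^4 - 11*p^3 + 29*p^2 + 35*p - 150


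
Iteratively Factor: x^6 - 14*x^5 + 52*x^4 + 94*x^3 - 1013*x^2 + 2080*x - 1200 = (x - 5)*(x^5 - 9*x^4 + 7*x^3 + 129*x^2 - 368*x + 240) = (x - 5)^2*(x^4 - 4*x^3 - 13*x^2 + 64*x - 48) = (x - 5)^2*(x - 3)*(x^3 - x^2 - 16*x + 16) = (x - 5)^2*(x - 3)*(x - 1)*(x^2 - 16) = (x - 5)^2*(x - 4)*(x - 3)*(x - 1)*(x + 4)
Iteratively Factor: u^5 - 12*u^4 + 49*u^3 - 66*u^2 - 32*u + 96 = (u - 3)*(u^4 - 9*u^3 + 22*u^2 - 32) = (u - 4)*(u - 3)*(u^3 - 5*u^2 + 2*u + 8) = (u - 4)*(u - 3)*(u + 1)*(u^2 - 6*u + 8) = (u - 4)^2*(u - 3)*(u + 1)*(u - 2)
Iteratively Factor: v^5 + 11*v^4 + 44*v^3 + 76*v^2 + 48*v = (v)*(v^4 + 11*v^3 + 44*v^2 + 76*v + 48) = v*(v + 2)*(v^3 + 9*v^2 + 26*v + 24) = v*(v + 2)*(v + 3)*(v^2 + 6*v + 8) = v*(v + 2)*(v + 3)*(v + 4)*(v + 2)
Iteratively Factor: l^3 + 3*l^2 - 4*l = (l + 4)*(l^2 - l) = l*(l + 4)*(l - 1)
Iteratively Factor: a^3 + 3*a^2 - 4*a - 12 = (a + 3)*(a^2 - 4) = (a - 2)*(a + 3)*(a + 2)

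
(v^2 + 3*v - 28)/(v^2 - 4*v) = (v + 7)/v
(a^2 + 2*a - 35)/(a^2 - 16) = (a^2 + 2*a - 35)/(a^2 - 16)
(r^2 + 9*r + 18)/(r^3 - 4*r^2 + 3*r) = (r^2 + 9*r + 18)/(r*(r^2 - 4*r + 3))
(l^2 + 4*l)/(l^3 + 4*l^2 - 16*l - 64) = l/(l^2 - 16)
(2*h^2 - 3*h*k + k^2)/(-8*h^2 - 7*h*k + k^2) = (-2*h^2 + 3*h*k - k^2)/(8*h^2 + 7*h*k - k^2)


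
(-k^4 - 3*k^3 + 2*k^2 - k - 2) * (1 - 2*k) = 2*k^5 + 5*k^4 - 7*k^3 + 4*k^2 + 3*k - 2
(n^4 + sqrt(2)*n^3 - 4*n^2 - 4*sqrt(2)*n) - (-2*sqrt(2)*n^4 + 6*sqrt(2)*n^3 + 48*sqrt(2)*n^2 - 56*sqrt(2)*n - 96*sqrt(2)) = n^4 + 2*sqrt(2)*n^4 - 5*sqrt(2)*n^3 - 48*sqrt(2)*n^2 - 4*n^2 + 52*sqrt(2)*n + 96*sqrt(2)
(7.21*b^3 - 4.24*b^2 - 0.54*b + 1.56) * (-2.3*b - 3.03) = -16.583*b^4 - 12.0943*b^3 + 14.0892*b^2 - 1.9518*b - 4.7268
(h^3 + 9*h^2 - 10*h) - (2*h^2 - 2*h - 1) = h^3 + 7*h^2 - 8*h + 1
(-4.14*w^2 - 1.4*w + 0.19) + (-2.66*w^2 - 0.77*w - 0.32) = -6.8*w^2 - 2.17*w - 0.13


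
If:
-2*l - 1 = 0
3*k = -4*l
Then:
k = 2/3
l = -1/2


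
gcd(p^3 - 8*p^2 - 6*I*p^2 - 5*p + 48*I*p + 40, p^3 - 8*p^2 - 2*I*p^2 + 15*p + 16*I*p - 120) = p^2 + p*(-8 - 5*I) + 40*I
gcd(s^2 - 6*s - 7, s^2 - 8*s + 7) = s - 7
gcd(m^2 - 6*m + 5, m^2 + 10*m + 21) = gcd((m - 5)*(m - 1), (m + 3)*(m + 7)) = 1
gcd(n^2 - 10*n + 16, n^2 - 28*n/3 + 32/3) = n - 8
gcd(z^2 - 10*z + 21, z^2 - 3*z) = z - 3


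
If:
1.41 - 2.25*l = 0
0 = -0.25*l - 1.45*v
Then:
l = 0.63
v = -0.11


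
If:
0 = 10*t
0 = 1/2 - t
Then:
No Solution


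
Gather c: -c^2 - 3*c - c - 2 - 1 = -c^2 - 4*c - 3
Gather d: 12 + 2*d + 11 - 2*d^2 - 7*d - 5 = -2*d^2 - 5*d + 18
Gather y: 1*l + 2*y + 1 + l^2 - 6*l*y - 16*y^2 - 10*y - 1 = l^2 + l - 16*y^2 + y*(-6*l - 8)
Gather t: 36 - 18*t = 36 - 18*t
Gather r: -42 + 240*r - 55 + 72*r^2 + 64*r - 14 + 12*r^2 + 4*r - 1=84*r^2 + 308*r - 112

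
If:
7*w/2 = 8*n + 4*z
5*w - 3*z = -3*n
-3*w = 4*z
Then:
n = 0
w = 0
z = 0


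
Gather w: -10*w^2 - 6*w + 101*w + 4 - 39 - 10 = -10*w^2 + 95*w - 45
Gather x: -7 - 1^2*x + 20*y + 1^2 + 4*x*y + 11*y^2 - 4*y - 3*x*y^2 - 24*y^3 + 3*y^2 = x*(-3*y^2 + 4*y - 1) - 24*y^3 + 14*y^2 + 16*y - 6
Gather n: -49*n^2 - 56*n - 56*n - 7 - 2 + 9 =-49*n^2 - 112*n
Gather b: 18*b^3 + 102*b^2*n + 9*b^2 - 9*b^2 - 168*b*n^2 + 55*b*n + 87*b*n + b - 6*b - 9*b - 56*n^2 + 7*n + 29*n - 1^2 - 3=18*b^3 + 102*b^2*n + b*(-168*n^2 + 142*n - 14) - 56*n^2 + 36*n - 4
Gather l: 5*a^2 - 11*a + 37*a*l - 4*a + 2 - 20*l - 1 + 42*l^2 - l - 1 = 5*a^2 - 15*a + 42*l^2 + l*(37*a - 21)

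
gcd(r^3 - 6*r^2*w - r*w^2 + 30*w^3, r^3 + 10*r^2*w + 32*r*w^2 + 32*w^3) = r + 2*w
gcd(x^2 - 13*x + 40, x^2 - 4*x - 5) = x - 5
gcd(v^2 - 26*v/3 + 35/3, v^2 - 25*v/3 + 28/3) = v - 7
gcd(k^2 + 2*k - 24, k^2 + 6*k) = k + 6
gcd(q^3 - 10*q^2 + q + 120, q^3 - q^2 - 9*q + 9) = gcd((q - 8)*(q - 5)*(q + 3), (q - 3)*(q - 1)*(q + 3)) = q + 3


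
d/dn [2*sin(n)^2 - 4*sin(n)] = 4*(sin(n) - 1)*cos(n)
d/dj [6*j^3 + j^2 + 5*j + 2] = 18*j^2 + 2*j + 5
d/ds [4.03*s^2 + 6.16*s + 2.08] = 8.06*s + 6.16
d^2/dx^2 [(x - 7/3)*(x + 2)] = 2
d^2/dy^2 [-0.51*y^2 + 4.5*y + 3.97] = -1.02000000000000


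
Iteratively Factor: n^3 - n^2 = (n)*(n^2 - n) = n^2*(n - 1)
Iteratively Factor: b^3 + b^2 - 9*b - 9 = (b + 3)*(b^2 - 2*b - 3) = (b - 3)*(b + 3)*(b + 1)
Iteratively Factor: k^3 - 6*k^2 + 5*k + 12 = (k + 1)*(k^2 - 7*k + 12) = (k - 3)*(k + 1)*(k - 4)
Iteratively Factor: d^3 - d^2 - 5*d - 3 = (d + 1)*(d^2 - 2*d - 3) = (d + 1)^2*(d - 3)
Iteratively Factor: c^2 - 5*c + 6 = (c - 3)*(c - 2)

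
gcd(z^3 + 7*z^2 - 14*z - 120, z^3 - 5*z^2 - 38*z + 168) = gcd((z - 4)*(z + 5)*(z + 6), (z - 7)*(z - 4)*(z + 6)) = z^2 + 2*z - 24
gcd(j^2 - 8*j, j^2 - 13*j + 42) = 1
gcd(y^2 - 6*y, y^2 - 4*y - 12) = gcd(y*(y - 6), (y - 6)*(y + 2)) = y - 6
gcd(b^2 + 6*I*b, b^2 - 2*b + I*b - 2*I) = 1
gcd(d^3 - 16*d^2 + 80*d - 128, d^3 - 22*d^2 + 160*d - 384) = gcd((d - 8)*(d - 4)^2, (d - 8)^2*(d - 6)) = d - 8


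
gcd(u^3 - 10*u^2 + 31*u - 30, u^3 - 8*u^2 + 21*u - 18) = u^2 - 5*u + 6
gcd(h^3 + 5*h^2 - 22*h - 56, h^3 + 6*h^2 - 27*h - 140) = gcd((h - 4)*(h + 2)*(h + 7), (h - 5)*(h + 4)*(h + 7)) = h + 7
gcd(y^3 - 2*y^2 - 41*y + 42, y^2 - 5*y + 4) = y - 1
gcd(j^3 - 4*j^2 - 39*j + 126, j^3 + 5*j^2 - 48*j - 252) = j^2 - j - 42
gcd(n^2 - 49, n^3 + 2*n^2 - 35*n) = n + 7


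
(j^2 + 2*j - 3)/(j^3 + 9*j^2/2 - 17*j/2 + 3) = 2*(j + 3)/(2*j^2 + 11*j - 6)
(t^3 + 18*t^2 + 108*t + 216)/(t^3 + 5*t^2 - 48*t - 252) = (t + 6)/(t - 7)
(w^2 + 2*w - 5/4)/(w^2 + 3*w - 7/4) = (2*w + 5)/(2*w + 7)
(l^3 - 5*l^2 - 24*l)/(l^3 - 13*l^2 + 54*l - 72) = l*(l^2 - 5*l - 24)/(l^3 - 13*l^2 + 54*l - 72)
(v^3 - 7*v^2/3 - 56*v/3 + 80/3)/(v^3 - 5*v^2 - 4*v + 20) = (3*v^2 + 8*v - 16)/(3*(v^2 - 4))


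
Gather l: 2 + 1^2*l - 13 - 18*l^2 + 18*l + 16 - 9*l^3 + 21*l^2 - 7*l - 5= -9*l^3 + 3*l^2 + 12*l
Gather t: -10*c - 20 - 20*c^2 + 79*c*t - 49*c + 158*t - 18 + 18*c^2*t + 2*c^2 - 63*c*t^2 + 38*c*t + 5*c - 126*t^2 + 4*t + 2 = -18*c^2 - 54*c + t^2*(-63*c - 126) + t*(18*c^2 + 117*c + 162) - 36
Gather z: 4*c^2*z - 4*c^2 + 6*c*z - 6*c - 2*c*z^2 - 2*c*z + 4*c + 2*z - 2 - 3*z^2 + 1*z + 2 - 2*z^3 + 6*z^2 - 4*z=-4*c^2 - 2*c - 2*z^3 + z^2*(3 - 2*c) + z*(4*c^2 + 4*c - 1)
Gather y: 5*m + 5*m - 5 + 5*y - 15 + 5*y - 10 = 10*m + 10*y - 30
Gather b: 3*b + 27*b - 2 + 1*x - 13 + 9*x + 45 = 30*b + 10*x + 30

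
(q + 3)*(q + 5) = q^2 + 8*q + 15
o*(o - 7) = o^2 - 7*o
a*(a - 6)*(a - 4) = a^3 - 10*a^2 + 24*a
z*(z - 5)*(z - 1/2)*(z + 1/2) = z^4 - 5*z^3 - z^2/4 + 5*z/4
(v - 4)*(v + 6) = v^2 + 2*v - 24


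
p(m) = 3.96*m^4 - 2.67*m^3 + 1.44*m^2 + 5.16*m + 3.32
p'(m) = 15.84*m^3 - 8.01*m^2 + 2.88*m + 5.16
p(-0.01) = 3.27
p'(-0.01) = 5.13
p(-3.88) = 1058.41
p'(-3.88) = -1051.83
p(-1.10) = 8.74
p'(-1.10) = -28.78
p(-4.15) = 1372.13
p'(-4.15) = -1276.88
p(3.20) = 362.32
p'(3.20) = 451.40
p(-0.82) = 3.32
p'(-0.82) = -11.32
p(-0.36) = 1.84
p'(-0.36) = 2.35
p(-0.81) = 3.21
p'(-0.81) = -10.85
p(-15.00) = 209736.17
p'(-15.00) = -55300.29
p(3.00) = 280.43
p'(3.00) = 369.39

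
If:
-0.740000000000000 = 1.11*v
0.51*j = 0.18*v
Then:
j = -0.24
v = -0.67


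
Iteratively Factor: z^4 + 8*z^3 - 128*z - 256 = (z + 4)*(z^3 + 4*z^2 - 16*z - 64) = (z - 4)*(z + 4)*(z^2 + 8*z + 16) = (z - 4)*(z + 4)^2*(z + 4)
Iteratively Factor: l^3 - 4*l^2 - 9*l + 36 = (l - 4)*(l^2 - 9) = (l - 4)*(l + 3)*(l - 3)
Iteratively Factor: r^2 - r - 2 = (r - 2)*(r + 1)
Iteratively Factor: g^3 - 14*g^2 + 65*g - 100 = (g - 5)*(g^2 - 9*g + 20) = (g - 5)*(g - 4)*(g - 5)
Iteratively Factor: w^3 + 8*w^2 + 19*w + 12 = (w + 4)*(w^2 + 4*w + 3) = (w + 1)*(w + 4)*(w + 3)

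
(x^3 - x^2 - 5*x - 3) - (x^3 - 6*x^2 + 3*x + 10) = 5*x^2 - 8*x - 13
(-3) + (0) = -3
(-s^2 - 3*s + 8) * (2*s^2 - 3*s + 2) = -2*s^4 - 3*s^3 + 23*s^2 - 30*s + 16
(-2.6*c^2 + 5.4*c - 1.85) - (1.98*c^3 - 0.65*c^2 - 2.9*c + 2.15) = -1.98*c^3 - 1.95*c^2 + 8.3*c - 4.0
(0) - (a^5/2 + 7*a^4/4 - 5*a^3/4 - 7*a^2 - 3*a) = -a^5/2 - 7*a^4/4 + 5*a^3/4 + 7*a^2 + 3*a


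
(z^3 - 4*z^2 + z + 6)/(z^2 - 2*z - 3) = z - 2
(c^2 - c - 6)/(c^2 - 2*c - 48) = (-c^2 + c + 6)/(-c^2 + 2*c + 48)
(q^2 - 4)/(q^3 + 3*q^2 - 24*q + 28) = (q + 2)/(q^2 + 5*q - 14)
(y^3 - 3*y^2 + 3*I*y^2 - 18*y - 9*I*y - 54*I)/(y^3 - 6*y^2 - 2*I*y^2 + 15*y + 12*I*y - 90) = (y + 3)/(y - 5*I)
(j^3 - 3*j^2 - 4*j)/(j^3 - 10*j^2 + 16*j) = (j^2 - 3*j - 4)/(j^2 - 10*j + 16)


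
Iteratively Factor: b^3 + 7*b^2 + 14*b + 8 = (b + 2)*(b^2 + 5*b + 4) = (b + 1)*(b + 2)*(b + 4)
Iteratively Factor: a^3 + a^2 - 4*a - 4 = (a + 1)*(a^2 - 4) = (a + 1)*(a + 2)*(a - 2)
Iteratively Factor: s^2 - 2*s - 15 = (s + 3)*(s - 5)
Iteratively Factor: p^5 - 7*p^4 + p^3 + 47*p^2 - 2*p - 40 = (p - 4)*(p^4 - 3*p^3 - 11*p^2 + 3*p + 10) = (p - 4)*(p - 1)*(p^3 - 2*p^2 - 13*p - 10) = (p - 4)*(p - 1)*(p + 1)*(p^2 - 3*p - 10) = (p - 4)*(p - 1)*(p + 1)*(p + 2)*(p - 5)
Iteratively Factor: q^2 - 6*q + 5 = (q - 1)*(q - 5)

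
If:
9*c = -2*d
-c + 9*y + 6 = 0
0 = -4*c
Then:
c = 0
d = 0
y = -2/3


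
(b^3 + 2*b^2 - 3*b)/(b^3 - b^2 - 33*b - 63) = b*(b - 1)/(b^2 - 4*b - 21)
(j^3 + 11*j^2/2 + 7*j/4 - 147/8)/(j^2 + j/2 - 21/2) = (j^2 + 2*j - 21/4)/(j - 3)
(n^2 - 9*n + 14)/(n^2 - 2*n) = (n - 7)/n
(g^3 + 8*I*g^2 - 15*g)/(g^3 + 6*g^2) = (g^2 + 8*I*g - 15)/(g*(g + 6))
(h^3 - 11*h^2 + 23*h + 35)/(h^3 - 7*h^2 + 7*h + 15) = (h - 7)/(h - 3)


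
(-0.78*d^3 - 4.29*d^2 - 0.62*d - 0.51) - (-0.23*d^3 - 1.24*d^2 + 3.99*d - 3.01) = -0.55*d^3 - 3.05*d^2 - 4.61*d + 2.5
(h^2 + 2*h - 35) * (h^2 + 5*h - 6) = h^4 + 7*h^3 - 31*h^2 - 187*h + 210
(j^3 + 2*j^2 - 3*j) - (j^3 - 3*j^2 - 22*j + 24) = 5*j^2 + 19*j - 24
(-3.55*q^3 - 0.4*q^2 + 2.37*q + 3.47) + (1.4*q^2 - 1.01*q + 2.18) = -3.55*q^3 + 1.0*q^2 + 1.36*q + 5.65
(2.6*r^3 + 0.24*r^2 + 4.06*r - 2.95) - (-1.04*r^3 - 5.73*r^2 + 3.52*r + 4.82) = 3.64*r^3 + 5.97*r^2 + 0.54*r - 7.77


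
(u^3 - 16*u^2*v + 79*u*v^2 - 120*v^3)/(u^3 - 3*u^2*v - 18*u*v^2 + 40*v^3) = (u^2 - 11*u*v + 24*v^2)/(u^2 + 2*u*v - 8*v^2)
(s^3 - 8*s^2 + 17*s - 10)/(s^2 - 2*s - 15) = (s^2 - 3*s + 2)/(s + 3)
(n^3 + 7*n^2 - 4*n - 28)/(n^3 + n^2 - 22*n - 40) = (n^2 + 5*n - 14)/(n^2 - n - 20)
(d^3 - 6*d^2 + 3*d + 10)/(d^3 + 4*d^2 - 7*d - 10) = (d - 5)/(d + 5)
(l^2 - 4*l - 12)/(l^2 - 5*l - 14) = (l - 6)/(l - 7)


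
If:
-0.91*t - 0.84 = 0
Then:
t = -0.92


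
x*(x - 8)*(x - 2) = x^3 - 10*x^2 + 16*x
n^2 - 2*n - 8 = (n - 4)*(n + 2)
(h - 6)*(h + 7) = h^2 + h - 42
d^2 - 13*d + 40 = (d - 8)*(d - 5)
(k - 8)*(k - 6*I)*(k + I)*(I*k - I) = I*k^4 + 5*k^3 - 9*I*k^3 - 45*k^2 + 14*I*k^2 + 40*k - 54*I*k + 48*I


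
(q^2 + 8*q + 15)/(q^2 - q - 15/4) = 4*(q^2 + 8*q + 15)/(4*q^2 - 4*q - 15)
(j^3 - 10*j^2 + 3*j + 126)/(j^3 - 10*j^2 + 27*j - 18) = (j^2 - 4*j - 21)/(j^2 - 4*j + 3)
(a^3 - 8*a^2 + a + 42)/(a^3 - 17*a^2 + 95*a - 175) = (a^2 - a - 6)/(a^2 - 10*a + 25)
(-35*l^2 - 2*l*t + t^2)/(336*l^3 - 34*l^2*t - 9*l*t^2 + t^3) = (5*l + t)/(-48*l^2 - 2*l*t + t^2)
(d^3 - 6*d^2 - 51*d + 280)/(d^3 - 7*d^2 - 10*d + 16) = (d^2 + 2*d - 35)/(d^2 + d - 2)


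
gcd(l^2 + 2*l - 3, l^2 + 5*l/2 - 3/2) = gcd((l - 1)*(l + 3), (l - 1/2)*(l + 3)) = l + 3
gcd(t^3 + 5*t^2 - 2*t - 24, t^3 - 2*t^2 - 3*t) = 1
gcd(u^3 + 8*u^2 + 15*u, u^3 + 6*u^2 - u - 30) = u^2 + 8*u + 15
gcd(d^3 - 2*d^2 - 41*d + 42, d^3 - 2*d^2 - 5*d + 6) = d - 1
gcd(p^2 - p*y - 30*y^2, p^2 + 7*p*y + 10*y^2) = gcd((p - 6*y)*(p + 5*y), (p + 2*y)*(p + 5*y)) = p + 5*y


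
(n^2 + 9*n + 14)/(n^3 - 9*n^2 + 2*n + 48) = (n + 7)/(n^2 - 11*n + 24)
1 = 1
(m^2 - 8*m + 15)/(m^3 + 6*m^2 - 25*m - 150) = (m - 3)/(m^2 + 11*m + 30)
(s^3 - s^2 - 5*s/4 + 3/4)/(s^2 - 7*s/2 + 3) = (2*s^2 + s - 1)/(2*(s - 2))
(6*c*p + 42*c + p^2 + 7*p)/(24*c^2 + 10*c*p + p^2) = (p + 7)/(4*c + p)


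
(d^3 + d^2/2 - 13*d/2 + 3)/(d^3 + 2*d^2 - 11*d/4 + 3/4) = 2*(d - 2)/(2*d - 1)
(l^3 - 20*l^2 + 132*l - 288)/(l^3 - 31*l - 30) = (l^2 - 14*l + 48)/(l^2 + 6*l + 5)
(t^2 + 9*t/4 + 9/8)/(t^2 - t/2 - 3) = (t + 3/4)/(t - 2)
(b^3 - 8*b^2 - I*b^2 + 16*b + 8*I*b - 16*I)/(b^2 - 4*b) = b - 4 - I + 4*I/b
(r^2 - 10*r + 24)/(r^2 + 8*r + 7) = (r^2 - 10*r + 24)/(r^2 + 8*r + 7)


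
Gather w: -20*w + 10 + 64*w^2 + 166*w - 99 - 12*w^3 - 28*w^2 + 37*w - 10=-12*w^3 + 36*w^2 + 183*w - 99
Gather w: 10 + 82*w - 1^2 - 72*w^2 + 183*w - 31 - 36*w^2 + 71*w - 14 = -108*w^2 + 336*w - 36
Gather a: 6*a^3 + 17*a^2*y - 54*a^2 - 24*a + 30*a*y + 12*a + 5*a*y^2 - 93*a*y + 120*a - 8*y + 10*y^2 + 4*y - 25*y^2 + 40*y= 6*a^3 + a^2*(17*y - 54) + a*(5*y^2 - 63*y + 108) - 15*y^2 + 36*y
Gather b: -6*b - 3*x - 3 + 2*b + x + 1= -4*b - 2*x - 2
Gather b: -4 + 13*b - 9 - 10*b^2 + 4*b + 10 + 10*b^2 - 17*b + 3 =0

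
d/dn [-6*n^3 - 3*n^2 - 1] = 6*n*(-3*n - 1)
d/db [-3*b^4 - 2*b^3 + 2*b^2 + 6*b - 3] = -12*b^3 - 6*b^2 + 4*b + 6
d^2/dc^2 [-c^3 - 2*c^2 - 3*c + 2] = -6*c - 4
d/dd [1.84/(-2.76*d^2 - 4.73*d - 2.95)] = (10.1568*d + 8.7032)/(2.76*d^2 + 4.73*d + 2.95)^2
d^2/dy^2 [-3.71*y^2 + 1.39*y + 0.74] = -7.42000000000000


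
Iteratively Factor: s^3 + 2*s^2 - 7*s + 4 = (s + 4)*(s^2 - 2*s + 1) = (s - 1)*(s + 4)*(s - 1)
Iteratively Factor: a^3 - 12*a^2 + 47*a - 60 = (a - 5)*(a^2 - 7*a + 12) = (a - 5)*(a - 4)*(a - 3)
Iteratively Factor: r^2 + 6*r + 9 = (r + 3)*(r + 3)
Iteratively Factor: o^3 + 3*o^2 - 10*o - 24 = (o - 3)*(o^2 + 6*o + 8) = (o - 3)*(o + 4)*(o + 2)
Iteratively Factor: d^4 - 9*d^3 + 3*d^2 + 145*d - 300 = (d - 3)*(d^3 - 6*d^2 - 15*d + 100) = (d - 5)*(d - 3)*(d^2 - d - 20) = (d - 5)*(d - 3)*(d + 4)*(d - 5)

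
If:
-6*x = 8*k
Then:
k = -3*x/4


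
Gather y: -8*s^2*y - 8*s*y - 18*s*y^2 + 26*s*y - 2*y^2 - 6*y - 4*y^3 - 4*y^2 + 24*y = -4*y^3 + y^2*(-18*s - 6) + y*(-8*s^2 + 18*s + 18)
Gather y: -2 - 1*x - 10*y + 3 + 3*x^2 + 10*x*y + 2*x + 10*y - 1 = 3*x^2 + 10*x*y + x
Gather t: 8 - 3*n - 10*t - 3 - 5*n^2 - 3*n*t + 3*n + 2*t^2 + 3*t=-5*n^2 + 2*t^2 + t*(-3*n - 7) + 5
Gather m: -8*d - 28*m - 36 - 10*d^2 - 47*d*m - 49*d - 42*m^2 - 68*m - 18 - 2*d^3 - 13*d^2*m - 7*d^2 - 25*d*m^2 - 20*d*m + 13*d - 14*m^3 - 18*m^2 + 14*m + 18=-2*d^3 - 17*d^2 - 44*d - 14*m^3 + m^2*(-25*d - 60) + m*(-13*d^2 - 67*d - 82) - 36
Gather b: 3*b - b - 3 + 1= 2*b - 2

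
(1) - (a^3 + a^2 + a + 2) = -a^3 - a^2 - a - 1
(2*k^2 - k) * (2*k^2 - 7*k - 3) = 4*k^4 - 16*k^3 + k^2 + 3*k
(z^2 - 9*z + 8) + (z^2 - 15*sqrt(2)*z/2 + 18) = 2*z^2 - 15*sqrt(2)*z/2 - 9*z + 26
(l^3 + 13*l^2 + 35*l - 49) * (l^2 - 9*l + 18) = l^5 + 4*l^4 - 64*l^3 - 130*l^2 + 1071*l - 882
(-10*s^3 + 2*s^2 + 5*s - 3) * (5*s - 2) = -50*s^4 + 30*s^3 + 21*s^2 - 25*s + 6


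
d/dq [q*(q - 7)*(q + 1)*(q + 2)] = 4*q^3 - 12*q^2 - 38*q - 14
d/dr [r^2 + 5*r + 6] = 2*r + 5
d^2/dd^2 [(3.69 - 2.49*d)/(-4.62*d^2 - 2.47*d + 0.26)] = ((21.795 - 69.0228*d)*(4.62*d^2 + 2.47*d - 0.26) + (2.49*d - 3.69)*(9.24*d + 2.47)*(18.48*d + 4.94))/(4.62*d^2 + 2.47*d - 0.26)^3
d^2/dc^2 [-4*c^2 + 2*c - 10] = -8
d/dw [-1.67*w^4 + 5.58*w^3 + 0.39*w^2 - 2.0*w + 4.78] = -6.68*w^3 + 16.74*w^2 + 0.78*w - 2.0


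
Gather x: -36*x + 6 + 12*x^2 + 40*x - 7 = 12*x^2 + 4*x - 1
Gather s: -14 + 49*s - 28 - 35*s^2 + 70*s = -35*s^2 + 119*s - 42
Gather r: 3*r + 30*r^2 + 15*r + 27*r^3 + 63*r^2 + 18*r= 27*r^3 + 93*r^2 + 36*r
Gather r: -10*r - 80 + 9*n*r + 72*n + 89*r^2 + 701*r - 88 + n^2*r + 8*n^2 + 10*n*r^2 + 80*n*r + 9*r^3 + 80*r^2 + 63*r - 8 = 8*n^2 + 72*n + 9*r^3 + r^2*(10*n + 169) + r*(n^2 + 89*n + 754) - 176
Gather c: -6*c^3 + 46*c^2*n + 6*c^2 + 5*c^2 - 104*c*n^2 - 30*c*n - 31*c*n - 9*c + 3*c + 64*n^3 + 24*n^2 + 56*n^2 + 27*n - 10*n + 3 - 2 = -6*c^3 + c^2*(46*n + 11) + c*(-104*n^2 - 61*n - 6) + 64*n^3 + 80*n^2 + 17*n + 1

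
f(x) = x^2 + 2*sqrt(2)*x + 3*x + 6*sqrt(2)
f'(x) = 2*x + 2*sqrt(2) + 3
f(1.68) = 21.10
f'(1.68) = 9.19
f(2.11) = 25.24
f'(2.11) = 10.05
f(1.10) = 16.11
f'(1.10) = 8.03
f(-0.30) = 6.83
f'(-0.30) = 5.23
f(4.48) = 54.67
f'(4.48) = 14.79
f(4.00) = 47.80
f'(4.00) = 13.83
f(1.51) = 19.57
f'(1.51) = 8.85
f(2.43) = 28.55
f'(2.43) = 10.69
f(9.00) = 141.94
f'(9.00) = 23.83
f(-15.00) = 146.06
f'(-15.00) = -24.17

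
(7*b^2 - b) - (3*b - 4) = 7*b^2 - 4*b + 4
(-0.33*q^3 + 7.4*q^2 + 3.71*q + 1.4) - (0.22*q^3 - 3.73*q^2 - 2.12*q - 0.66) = -0.55*q^3 + 11.13*q^2 + 5.83*q + 2.06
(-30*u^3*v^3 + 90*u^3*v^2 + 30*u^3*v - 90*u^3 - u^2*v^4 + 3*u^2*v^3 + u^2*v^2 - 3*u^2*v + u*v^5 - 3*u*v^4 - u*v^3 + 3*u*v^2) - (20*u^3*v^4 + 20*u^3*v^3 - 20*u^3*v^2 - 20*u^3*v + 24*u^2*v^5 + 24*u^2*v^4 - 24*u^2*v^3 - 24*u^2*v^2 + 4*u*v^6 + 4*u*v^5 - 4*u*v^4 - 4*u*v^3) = -20*u^3*v^4 - 50*u^3*v^3 + 110*u^3*v^2 + 50*u^3*v - 90*u^3 - 24*u^2*v^5 - 25*u^2*v^4 + 27*u^2*v^3 + 25*u^2*v^2 - 3*u^2*v - 4*u*v^6 - 3*u*v^5 + u*v^4 + 3*u*v^3 + 3*u*v^2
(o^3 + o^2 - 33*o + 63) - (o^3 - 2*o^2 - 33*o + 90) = 3*o^2 - 27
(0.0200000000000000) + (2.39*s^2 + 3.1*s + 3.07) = 2.39*s^2 + 3.1*s + 3.09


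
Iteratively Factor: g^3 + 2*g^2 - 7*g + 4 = (g + 4)*(g^2 - 2*g + 1) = (g - 1)*(g + 4)*(g - 1)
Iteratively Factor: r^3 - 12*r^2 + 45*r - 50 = (r - 5)*(r^2 - 7*r + 10) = (r - 5)*(r - 2)*(r - 5)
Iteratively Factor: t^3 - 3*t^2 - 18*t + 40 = (t - 2)*(t^2 - t - 20) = (t - 5)*(t - 2)*(t + 4)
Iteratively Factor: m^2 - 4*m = (m - 4)*(m)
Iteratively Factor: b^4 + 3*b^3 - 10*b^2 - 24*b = (b - 3)*(b^3 + 6*b^2 + 8*b) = (b - 3)*(b + 4)*(b^2 + 2*b) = b*(b - 3)*(b + 4)*(b + 2)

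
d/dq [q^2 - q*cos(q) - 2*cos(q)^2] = q*sin(q) + 2*q + 2*sin(2*q) - cos(q)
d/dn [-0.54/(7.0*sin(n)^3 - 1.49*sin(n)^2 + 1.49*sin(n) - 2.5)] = (11.34*sin(n)^2 - 1.6092*sin(n) + 0.8046)*cos(n)/(7.0*sin(n)^3 - 1.49*sin(n)^2 + 1.49*sin(n) - 2.5)^2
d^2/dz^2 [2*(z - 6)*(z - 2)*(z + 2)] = 12*z - 24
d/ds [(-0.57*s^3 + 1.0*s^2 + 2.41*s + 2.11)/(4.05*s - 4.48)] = (-4.617*s^3 + 11.7108*s^2 - 8.96*s - 19.3423)/(16.4025*s^2 - 36.288*s + 20.0704)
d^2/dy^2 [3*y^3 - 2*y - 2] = 18*y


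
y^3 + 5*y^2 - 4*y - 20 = (y - 2)*(y + 2)*(y + 5)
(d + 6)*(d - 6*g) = d^2 - 6*d*g + 6*d - 36*g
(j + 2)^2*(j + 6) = j^3 + 10*j^2 + 28*j + 24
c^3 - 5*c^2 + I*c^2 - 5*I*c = c*(c - 5)*(c + I)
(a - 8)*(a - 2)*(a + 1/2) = a^3 - 19*a^2/2 + 11*a + 8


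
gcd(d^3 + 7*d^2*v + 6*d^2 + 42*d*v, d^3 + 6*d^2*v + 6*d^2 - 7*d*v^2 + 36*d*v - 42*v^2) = d^2 + 7*d*v + 6*d + 42*v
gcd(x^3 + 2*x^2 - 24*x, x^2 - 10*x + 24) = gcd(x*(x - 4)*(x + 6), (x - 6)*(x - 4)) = x - 4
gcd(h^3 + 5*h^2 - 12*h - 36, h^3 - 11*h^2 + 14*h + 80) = h + 2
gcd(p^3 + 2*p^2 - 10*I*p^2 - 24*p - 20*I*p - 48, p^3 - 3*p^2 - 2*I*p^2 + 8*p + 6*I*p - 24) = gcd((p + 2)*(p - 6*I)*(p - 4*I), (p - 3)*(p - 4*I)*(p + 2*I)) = p - 4*I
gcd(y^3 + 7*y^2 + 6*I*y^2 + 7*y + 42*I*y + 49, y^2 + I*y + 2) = y - I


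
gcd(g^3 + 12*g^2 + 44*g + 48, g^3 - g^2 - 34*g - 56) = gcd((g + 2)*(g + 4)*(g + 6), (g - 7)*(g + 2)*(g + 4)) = g^2 + 6*g + 8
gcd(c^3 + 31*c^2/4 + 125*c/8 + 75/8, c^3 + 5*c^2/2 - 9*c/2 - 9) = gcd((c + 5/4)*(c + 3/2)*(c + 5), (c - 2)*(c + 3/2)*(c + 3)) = c + 3/2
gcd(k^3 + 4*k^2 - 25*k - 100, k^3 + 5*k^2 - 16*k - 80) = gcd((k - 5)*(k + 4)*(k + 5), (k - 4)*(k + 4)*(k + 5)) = k^2 + 9*k + 20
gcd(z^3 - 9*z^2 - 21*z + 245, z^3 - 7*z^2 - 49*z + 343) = z^2 - 14*z + 49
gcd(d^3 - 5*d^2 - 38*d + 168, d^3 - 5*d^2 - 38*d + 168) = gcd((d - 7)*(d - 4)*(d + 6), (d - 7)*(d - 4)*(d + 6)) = d^3 - 5*d^2 - 38*d + 168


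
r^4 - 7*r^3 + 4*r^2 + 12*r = r*(r - 6)*(r - 2)*(r + 1)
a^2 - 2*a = a*(a - 2)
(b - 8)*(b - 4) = b^2 - 12*b + 32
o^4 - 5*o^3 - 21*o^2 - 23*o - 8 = (o - 8)*(o + 1)^3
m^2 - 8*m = m*(m - 8)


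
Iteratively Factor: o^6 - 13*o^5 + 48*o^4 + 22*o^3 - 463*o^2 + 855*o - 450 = (o - 5)*(o^5 - 8*o^4 + 8*o^3 + 62*o^2 - 153*o + 90) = (o - 5)*(o - 2)*(o^4 - 6*o^3 - 4*o^2 + 54*o - 45) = (o - 5)*(o - 2)*(o + 3)*(o^3 - 9*o^2 + 23*o - 15) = (o - 5)^2*(o - 2)*(o + 3)*(o^2 - 4*o + 3) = (o - 5)^2*(o - 2)*(o - 1)*(o + 3)*(o - 3)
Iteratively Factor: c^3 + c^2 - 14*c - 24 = (c + 2)*(c^2 - c - 12) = (c - 4)*(c + 2)*(c + 3)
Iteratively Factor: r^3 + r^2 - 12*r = (r - 3)*(r^2 + 4*r) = (r - 3)*(r + 4)*(r)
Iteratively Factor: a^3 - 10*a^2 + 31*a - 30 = (a - 2)*(a^2 - 8*a + 15) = (a - 5)*(a - 2)*(a - 3)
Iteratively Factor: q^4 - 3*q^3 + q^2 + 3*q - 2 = (q - 1)*(q^3 - 2*q^2 - q + 2) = (q - 2)*(q - 1)*(q^2 - 1) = (q - 2)*(q - 1)^2*(q + 1)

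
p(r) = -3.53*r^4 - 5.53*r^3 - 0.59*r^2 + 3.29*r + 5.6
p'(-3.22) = 306.49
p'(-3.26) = 320.03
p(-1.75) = -5.43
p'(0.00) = 3.29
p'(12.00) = -26799.19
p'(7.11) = -5918.85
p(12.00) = -82793.80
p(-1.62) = -2.08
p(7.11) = -11009.42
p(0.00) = 5.60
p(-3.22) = -205.97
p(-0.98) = 3.76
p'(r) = -14.12*r^3 - 16.59*r^2 - 1.18*r + 3.29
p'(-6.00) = 2463.05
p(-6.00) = -3415.78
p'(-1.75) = 30.22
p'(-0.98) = 1.80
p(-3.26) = -218.50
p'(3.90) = -1091.23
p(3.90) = -1135.22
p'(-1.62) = 21.69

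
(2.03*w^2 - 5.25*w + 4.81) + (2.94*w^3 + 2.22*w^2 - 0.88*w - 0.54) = 2.94*w^3 + 4.25*w^2 - 6.13*w + 4.27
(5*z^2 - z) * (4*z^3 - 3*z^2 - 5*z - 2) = 20*z^5 - 19*z^4 - 22*z^3 - 5*z^2 + 2*z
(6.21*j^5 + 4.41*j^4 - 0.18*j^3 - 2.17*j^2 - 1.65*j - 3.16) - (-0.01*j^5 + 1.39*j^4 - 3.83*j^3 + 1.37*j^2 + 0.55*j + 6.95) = 6.22*j^5 + 3.02*j^4 + 3.65*j^3 - 3.54*j^2 - 2.2*j - 10.11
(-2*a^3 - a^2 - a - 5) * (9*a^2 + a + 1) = -18*a^5 - 11*a^4 - 12*a^3 - 47*a^2 - 6*a - 5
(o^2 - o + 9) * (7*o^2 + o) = 7*o^4 - 6*o^3 + 62*o^2 + 9*o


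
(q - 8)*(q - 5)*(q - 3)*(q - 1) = q^4 - 17*q^3 + 95*q^2 - 199*q + 120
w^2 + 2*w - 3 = (w - 1)*(w + 3)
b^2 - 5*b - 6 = (b - 6)*(b + 1)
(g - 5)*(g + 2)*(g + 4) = g^3 + g^2 - 22*g - 40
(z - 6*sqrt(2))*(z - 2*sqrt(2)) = z^2 - 8*sqrt(2)*z + 24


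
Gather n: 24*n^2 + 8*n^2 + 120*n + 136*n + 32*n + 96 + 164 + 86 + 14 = 32*n^2 + 288*n + 360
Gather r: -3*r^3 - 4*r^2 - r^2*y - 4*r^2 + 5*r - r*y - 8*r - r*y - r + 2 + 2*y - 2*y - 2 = -3*r^3 + r^2*(-y - 8) + r*(-2*y - 4)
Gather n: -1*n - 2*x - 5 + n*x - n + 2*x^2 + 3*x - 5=n*(x - 2) + 2*x^2 + x - 10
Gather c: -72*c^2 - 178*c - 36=-72*c^2 - 178*c - 36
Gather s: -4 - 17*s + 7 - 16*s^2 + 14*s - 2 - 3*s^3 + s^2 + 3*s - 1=-3*s^3 - 15*s^2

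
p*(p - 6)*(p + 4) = p^3 - 2*p^2 - 24*p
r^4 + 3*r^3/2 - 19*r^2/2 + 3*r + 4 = (r - 2)*(r - 1)*(r + 1/2)*(r + 4)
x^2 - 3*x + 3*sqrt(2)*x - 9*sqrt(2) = (x - 3)*(x + 3*sqrt(2))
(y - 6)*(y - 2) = y^2 - 8*y + 12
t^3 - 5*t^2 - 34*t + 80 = (t - 8)*(t - 2)*(t + 5)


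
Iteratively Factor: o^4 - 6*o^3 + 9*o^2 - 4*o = (o - 1)*(o^3 - 5*o^2 + 4*o) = o*(o - 1)*(o^2 - 5*o + 4) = o*(o - 1)^2*(o - 4)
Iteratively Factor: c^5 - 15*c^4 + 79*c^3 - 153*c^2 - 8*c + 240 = (c - 4)*(c^4 - 11*c^3 + 35*c^2 - 13*c - 60) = (c - 5)*(c - 4)*(c^3 - 6*c^2 + 5*c + 12) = (c - 5)*(c - 4)*(c + 1)*(c^2 - 7*c + 12) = (c - 5)*(c - 4)^2*(c + 1)*(c - 3)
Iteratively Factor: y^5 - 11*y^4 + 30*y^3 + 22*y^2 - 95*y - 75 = (y - 5)*(y^4 - 6*y^3 + 22*y + 15) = (y - 5)*(y + 1)*(y^3 - 7*y^2 + 7*y + 15) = (y - 5)^2*(y + 1)*(y^2 - 2*y - 3) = (y - 5)^2*(y + 1)^2*(y - 3)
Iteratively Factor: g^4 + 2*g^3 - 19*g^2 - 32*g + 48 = (g - 4)*(g^3 + 6*g^2 + 5*g - 12) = (g - 4)*(g + 4)*(g^2 + 2*g - 3) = (g - 4)*(g + 3)*(g + 4)*(g - 1)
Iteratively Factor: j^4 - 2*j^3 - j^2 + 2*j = (j + 1)*(j^3 - 3*j^2 + 2*j) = (j - 1)*(j + 1)*(j^2 - 2*j) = (j - 2)*(j - 1)*(j + 1)*(j)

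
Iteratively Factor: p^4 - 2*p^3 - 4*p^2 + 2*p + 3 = (p - 3)*(p^3 + p^2 - p - 1) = (p - 3)*(p + 1)*(p^2 - 1) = (p - 3)*(p - 1)*(p + 1)*(p + 1)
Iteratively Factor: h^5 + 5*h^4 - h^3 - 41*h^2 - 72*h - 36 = (h + 3)*(h^4 + 2*h^3 - 7*h^2 - 20*h - 12) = (h - 3)*(h + 3)*(h^3 + 5*h^2 + 8*h + 4) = (h - 3)*(h + 2)*(h + 3)*(h^2 + 3*h + 2) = (h - 3)*(h + 2)^2*(h + 3)*(h + 1)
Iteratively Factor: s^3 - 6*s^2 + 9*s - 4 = (s - 1)*(s^2 - 5*s + 4) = (s - 1)^2*(s - 4)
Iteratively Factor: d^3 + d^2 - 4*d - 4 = (d + 1)*(d^2 - 4) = (d - 2)*(d + 1)*(d + 2)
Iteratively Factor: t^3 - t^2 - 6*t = (t)*(t^2 - t - 6) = t*(t - 3)*(t + 2)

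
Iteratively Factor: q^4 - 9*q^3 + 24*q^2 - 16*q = (q)*(q^3 - 9*q^2 + 24*q - 16) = q*(q - 4)*(q^2 - 5*q + 4) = q*(q - 4)*(q - 1)*(q - 4)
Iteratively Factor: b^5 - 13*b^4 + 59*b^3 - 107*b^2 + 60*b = (b - 5)*(b^4 - 8*b^3 + 19*b^2 - 12*b) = (b - 5)*(b - 1)*(b^3 - 7*b^2 + 12*b) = b*(b - 5)*(b - 1)*(b^2 - 7*b + 12) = b*(b - 5)*(b - 3)*(b - 1)*(b - 4)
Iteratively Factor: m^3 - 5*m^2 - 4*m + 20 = (m + 2)*(m^2 - 7*m + 10) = (m - 2)*(m + 2)*(m - 5)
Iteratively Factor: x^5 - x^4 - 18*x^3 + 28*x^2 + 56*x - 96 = (x + 4)*(x^4 - 5*x^3 + 2*x^2 + 20*x - 24) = (x - 2)*(x + 4)*(x^3 - 3*x^2 - 4*x + 12) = (x - 2)*(x + 2)*(x + 4)*(x^2 - 5*x + 6) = (x - 3)*(x - 2)*(x + 2)*(x + 4)*(x - 2)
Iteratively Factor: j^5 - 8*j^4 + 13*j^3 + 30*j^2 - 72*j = (j - 3)*(j^4 - 5*j^3 - 2*j^2 + 24*j) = (j - 4)*(j - 3)*(j^3 - j^2 - 6*j) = j*(j - 4)*(j - 3)*(j^2 - j - 6) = j*(j - 4)*(j - 3)^2*(j + 2)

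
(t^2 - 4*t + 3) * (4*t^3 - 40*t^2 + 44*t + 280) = 4*t^5 - 56*t^4 + 216*t^3 - 16*t^2 - 988*t + 840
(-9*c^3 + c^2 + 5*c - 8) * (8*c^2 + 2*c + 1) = -72*c^5 - 10*c^4 + 33*c^3 - 53*c^2 - 11*c - 8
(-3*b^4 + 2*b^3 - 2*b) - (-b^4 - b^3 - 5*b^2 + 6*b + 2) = -2*b^4 + 3*b^3 + 5*b^2 - 8*b - 2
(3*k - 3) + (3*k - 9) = 6*k - 12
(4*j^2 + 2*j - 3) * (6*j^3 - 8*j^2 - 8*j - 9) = 24*j^5 - 20*j^4 - 66*j^3 - 28*j^2 + 6*j + 27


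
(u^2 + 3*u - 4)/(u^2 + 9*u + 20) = (u - 1)/(u + 5)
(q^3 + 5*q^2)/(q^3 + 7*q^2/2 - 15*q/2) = 2*q/(2*q - 3)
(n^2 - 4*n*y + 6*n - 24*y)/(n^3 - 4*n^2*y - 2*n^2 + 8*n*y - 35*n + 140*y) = (n + 6)/(n^2 - 2*n - 35)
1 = 1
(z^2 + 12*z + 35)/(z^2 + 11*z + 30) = (z + 7)/(z + 6)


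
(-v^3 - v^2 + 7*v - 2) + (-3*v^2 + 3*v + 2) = -v^3 - 4*v^2 + 10*v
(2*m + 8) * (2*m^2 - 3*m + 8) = 4*m^3 + 10*m^2 - 8*m + 64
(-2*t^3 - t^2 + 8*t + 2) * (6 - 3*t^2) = 6*t^5 + 3*t^4 - 36*t^3 - 12*t^2 + 48*t + 12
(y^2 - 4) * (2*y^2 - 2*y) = 2*y^4 - 2*y^3 - 8*y^2 + 8*y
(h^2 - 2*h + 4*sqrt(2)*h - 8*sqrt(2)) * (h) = h^3 - 2*h^2 + 4*sqrt(2)*h^2 - 8*sqrt(2)*h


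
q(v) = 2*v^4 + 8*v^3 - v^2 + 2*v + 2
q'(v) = 8*v^3 + 24*v^2 - 2*v + 2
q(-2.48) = -55.48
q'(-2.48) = 32.55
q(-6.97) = 1950.82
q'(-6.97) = -1526.99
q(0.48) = 3.72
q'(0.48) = 7.45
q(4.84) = 1992.81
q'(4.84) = 1461.57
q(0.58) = 4.61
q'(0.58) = 10.47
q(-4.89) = 176.44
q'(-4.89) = -349.77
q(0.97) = 12.07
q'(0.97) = 29.94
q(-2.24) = -47.06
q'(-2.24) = 36.99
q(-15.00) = 73997.00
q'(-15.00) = -21568.00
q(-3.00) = -67.00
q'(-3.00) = 8.00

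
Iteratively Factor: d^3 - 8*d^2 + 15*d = (d - 5)*(d^2 - 3*d) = (d - 5)*(d - 3)*(d)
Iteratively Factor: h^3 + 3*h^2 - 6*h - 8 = (h + 4)*(h^2 - h - 2) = (h - 2)*(h + 4)*(h + 1)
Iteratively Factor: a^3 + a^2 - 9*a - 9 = (a - 3)*(a^2 + 4*a + 3) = (a - 3)*(a + 3)*(a + 1)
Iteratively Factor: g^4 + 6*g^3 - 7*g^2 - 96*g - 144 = (g + 3)*(g^3 + 3*g^2 - 16*g - 48) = (g + 3)^2*(g^2 - 16) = (g + 3)^2*(g + 4)*(g - 4)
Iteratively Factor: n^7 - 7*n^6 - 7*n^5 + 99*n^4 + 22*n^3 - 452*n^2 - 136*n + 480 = (n - 5)*(n^6 - 2*n^5 - 17*n^4 + 14*n^3 + 92*n^2 + 8*n - 96) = (n - 5)*(n + 2)*(n^5 - 4*n^4 - 9*n^3 + 32*n^2 + 28*n - 48) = (n - 5)*(n + 2)^2*(n^4 - 6*n^3 + 3*n^2 + 26*n - 24) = (n - 5)*(n - 4)*(n + 2)^2*(n^3 - 2*n^2 - 5*n + 6) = (n - 5)*(n - 4)*(n + 2)^3*(n^2 - 4*n + 3) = (n - 5)*(n - 4)*(n - 3)*(n + 2)^3*(n - 1)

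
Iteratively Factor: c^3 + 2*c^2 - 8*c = (c)*(c^2 + 2*c - 8) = c*(c + 4)*(c - 2)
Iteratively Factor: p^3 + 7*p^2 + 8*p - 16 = (p + 4)*(p^2 + 3*p - 4) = (p + 4)^2*(p - 1)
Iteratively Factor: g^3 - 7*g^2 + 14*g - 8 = (g - 2)*(g^2 - 5*g + 4) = (g - 4)*(g - 2)*(g - 1)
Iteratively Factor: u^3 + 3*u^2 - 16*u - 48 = (u - 4)*(u^2 + 7*u + 12) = (u - 4)*(u + 4)*(u + 3)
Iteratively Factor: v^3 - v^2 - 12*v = (v - 4)*(v^2 + 3*v) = v*(v - 4)*(v + 3)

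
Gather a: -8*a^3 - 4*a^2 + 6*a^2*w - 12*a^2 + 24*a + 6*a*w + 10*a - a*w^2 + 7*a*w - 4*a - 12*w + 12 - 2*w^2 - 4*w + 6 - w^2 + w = -8*a^3 + a^2*(6*w - 16) + a*(-w^2 + 13*w + 30) - 3*w^2 - 15*w + 18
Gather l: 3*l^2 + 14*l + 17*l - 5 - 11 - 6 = 3*l^2 + 31*l - 22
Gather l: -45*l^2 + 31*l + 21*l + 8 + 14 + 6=-45*l^2 + 52*l + 28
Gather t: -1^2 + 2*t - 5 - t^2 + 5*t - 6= -t^2 + 7*t - 12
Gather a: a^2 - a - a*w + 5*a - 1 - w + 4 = a^2 + a*(4 - w) - w + 3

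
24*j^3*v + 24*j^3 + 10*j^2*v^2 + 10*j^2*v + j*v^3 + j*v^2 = (4*j + v)*(6*j + v)*(j*v + j)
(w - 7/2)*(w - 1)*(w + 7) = w^3 + 5*w^2/2 - 28*w + 49/2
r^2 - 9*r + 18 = (r - 6)*(r - 3)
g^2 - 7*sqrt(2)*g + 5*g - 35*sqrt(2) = (g + 5)*(g - 7*sqrt(2))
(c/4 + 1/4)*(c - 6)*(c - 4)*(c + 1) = c^4/4 - 2*c^3 + 5*c^2/4 + 19*c/2 + 6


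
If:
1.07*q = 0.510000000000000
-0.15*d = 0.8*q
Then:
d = -2.54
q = 0.48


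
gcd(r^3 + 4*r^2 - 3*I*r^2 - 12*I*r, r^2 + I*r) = r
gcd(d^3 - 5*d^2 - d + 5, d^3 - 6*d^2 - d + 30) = d - 5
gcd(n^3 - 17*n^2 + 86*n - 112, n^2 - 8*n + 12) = n - 2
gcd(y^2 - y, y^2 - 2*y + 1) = y - 1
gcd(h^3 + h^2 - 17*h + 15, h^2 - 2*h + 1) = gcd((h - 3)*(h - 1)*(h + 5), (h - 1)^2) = h - 1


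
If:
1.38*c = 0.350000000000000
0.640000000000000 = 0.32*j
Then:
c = 0.25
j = 2.00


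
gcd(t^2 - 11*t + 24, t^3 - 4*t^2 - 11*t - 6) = 1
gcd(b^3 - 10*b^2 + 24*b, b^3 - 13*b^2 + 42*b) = b^2 - 6*b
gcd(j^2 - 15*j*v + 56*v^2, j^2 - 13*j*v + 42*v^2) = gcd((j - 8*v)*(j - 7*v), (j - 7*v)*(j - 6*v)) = -j + 7*v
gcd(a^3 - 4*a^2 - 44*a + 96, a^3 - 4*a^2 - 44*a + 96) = a^3 - 4*a^2 - 44*a + 96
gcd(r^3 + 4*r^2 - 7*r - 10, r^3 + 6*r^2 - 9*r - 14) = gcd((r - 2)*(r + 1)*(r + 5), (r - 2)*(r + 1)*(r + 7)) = r^2 - r - 2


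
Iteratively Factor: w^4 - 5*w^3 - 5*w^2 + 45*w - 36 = (w - 4)*(w^3 - w^2 - 9*w + 9) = (w - 4)*(w - 1)*(w^2 - 9) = (w - 4)*(w - 1)*(w + 3)*(w - 3)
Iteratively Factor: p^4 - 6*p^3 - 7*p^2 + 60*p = (p - 5)*(p^3 - p^2 - 12*p) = (p - 5)*(p + 3)*(p^2 - 4*p) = (p - 5)*(p - 4)*(p + 3)*(p)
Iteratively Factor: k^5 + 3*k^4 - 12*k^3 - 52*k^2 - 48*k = (k + 2)*(k^4 + k^3 - 14*k^2 - 24*k) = (k + 2)^2*(k^3 - k^2 - 12*k) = k*(k + 2)^2*(k^2 - k - 12) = k*(k + 2)^2*(k + 3)*(k - 4)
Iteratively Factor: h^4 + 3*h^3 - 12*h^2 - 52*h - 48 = (h + 2)*(h^3 + h^2 - 14*h - 24) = (h + 2)*(h + 3)*(h^2 - 2*h - 8) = (h - 4)*(h + 2)*(h + 3)*(h + 2)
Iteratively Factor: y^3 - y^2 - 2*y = (y)*(y^2 - y - 2) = y*(y + 1)*(y - 2)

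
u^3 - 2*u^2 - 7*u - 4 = (u - 4)*(u + 1)^2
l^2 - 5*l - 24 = (l - 8)*(l + 3)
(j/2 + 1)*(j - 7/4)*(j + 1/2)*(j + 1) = j^4/2 + 7*j^3/8 - 21*j^2/16 - 41*j/16 - 7/8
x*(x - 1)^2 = x^3 - 2*x^2 + x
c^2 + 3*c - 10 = (c - 2)*(c + 5)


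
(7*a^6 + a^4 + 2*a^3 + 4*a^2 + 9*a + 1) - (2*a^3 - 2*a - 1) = 7*a^6 + a^4 + 4*a^2 + 11*a + 2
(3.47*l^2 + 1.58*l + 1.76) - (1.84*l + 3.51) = 3.47*l^2 - 0.26*l - 1.75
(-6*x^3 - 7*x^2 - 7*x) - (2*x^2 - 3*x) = -6*x^3 - 9*x^2 - 4*x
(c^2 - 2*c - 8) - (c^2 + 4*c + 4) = -6*c - 12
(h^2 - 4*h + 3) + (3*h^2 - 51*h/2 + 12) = 4*h^2 - 59*h/2 + 15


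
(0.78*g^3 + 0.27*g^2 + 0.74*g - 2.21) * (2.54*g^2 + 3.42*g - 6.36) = 1.9812*g^5 + 3.3534*g^4 - 2.1578*g^3 - 4.7998*g^2 - 12.2646*g + 14.0556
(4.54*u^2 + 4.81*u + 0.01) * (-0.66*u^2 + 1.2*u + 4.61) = -2.9964*u^4 + 2.2734*u^3 + 26.6948*u^2 + 22.1861*u + 0.0461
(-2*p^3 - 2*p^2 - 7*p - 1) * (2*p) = -4*p^4 - 4*p^3 - 14*p^2 - 2*p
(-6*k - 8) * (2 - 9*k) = 54*k^2 + 60*k - 16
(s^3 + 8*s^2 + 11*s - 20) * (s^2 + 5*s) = s^5 + 13*s^4 + 51*s^3 + 35*s^2 - 100*s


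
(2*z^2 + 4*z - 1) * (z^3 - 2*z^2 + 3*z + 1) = 2*z^5 - 3*z^3 + 16*z^2 + z - 1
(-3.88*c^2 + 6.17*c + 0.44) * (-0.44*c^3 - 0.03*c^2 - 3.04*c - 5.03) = 1.7072*c^5 - 2.5984*c^4 + 11.4165*c^3 + 0.746400000000001*c^2 - 32.3727*c - 2.2132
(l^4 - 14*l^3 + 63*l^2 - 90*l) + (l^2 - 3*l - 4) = l^4 - 14*l^3 + 64*l^2 - 93*l - 4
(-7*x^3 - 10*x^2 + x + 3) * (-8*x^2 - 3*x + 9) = 56*x^5 + 101*x^4 - 41*x^3 - 117*x^2 + 27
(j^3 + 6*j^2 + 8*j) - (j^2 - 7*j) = j^3 + 5*j^2 + 15*j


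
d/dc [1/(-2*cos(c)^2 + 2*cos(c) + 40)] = (1 - 2*cos(c))*sin(c)/(2*(sin(c)^2 + cos(c) + 19)^2)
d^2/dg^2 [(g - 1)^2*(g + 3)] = 6*g + 2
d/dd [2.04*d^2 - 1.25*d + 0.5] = 4.08*d - 1.25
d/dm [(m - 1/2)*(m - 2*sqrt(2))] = 2*m - 2*sqrt(2) - 1/2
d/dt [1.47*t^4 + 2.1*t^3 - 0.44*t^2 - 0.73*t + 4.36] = 5.88*t^3 + 6.3*t^2 - 0.88*t - 0.73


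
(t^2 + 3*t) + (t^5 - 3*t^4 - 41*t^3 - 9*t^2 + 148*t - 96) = t^5 - 3*t^4 - 41*t^3 - 8*t^2 + 151*t - 96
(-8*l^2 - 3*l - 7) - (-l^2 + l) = -7*l^2 - 4*l - 7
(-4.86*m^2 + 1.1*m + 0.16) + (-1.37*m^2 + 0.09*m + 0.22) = -6.23*m^2 + 1.19*m + 0.38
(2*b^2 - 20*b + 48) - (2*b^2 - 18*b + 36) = 12 - 2*b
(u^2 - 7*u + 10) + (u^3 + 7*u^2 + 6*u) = u^3 + 8*u^2 - u + 10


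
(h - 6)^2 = h^2 - 12*h + 36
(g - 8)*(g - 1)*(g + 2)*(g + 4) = g^4 - 3*g^3 - 38*g^2 - 24*g + 64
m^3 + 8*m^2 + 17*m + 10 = (m + 1)*(m + 2)*(m + 5)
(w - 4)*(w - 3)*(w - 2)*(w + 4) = w^4 - 5*w^3 - 10*w^2 + 80*w - 96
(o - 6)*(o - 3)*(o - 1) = o^3 - 10*o^2 + 27*o - 18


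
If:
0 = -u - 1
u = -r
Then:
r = 1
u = -1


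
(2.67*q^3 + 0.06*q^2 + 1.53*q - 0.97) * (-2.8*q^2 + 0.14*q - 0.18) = -7.476*q^5 + 0.2058*q^4 - 4.7562*q^3 + 2.9194*q^2 - 0.4112*q + 0.1746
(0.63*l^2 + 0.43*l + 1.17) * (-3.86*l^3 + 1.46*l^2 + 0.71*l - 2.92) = -2.4318*l^5 - 0.74*l^4 - 3.4411*l^3 + 0.1739*l^2 - 0.4249*l - 3.4164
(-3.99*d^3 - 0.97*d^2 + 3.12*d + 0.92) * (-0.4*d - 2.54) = 1.596*d^4 + 10.5226*d^3 + 1.2158*d^2 - 8.2928*d - 2.3368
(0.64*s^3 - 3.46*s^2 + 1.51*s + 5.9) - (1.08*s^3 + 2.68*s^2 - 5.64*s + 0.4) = -0.44*s^3 - 6.14*s^2 + 7.15*s + 5.5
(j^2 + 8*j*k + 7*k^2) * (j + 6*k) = j^3 + 14*j^2*k + 55*j*k^2 + 42*k^3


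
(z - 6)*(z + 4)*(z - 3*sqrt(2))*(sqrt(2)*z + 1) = sqrt(2)*z^4 - 5*z^3 - 2*sqrt(2)*z^3 - 27*sqrt(2)*z^2 + 10*z^2 + 6*sqrt(2)*z + 120*z + 72*sqrt(2)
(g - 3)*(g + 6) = g^2 + 3*g - 18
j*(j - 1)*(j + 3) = j^3 + 2*j^2 - 3*j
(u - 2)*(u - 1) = u^2 - 3*u + 2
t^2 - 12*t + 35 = (t - 7)*(t - 5)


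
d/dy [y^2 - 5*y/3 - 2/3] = 2*y - 5/3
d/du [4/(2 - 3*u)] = 12/(3*u - 2)^2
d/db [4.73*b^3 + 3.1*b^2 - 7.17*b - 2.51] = 14.19*b^2 + 6.2*b - 7.17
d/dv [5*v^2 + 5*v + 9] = 10*v + 5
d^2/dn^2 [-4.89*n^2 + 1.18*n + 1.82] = -9.78000000000000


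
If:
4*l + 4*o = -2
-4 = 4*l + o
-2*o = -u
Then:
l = -7/6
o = 2/3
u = 4/3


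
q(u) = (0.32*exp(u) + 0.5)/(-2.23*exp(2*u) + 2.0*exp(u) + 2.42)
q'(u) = (0.32*exp(u) + 0.5)*(4.46*exp(2*u) - 2.0*exp(u))/(-2.23*exp(2*u) + 2.0*exp(u) + 2.42)^2 + 0.32*exp(u)/(-2.23*exp(2*u) + 2.0*exp(u) + 2.42) = (0.7136*exp(2*u) + 2.23*exp(u) - 0.2256)*exp(u)/(4.9729*exp(4*u) - 8.92*exp(3*u) - 6.7932*exp(2*u) + 9.68*exp(u) + 5.8564)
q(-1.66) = 0.21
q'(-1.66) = 0.01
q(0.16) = 0.52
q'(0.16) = 1.38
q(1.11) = -0.12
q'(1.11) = 0.27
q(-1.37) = 0.21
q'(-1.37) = 0.01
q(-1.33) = 0.21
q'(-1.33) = 0.01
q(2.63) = -0.01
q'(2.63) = 0.01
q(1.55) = -0.05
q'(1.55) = 0.09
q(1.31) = -0.08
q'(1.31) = 0.15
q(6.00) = 0.00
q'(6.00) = 0.00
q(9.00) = 0.00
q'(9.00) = 0.00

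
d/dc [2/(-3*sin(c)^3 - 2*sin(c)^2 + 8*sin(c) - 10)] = 2*(9*sin(c)^2 + 4*sin(c) - 8)*cos(c)/(3*sin(c)^3 + 2*sin(c)^2 - 8*sin(c) + 10)^2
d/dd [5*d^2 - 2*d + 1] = 10*d - 2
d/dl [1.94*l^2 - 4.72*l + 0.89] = 3.88*l - 4.72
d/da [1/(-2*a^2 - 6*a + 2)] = (a + 3/2)/(a^2 + 3*a - 1)^2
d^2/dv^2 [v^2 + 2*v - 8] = 2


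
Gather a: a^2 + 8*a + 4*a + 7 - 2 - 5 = a^2 + 12*a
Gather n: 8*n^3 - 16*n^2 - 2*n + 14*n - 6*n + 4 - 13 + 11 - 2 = 8*n^3 - 16*n^2 + 6*n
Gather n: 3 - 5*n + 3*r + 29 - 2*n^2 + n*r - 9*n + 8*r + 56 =-2*n^2 + n*(r - 14) + 11*r + 88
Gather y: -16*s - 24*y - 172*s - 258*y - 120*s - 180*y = -308*s - 462*y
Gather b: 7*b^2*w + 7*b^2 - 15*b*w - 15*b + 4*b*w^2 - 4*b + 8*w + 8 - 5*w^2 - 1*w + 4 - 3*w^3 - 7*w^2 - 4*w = b^2*(7*w + 7) + b*(4*w^2 - 15*w - 19) - 3*w^3 - 12*w^2 + 3*w + 12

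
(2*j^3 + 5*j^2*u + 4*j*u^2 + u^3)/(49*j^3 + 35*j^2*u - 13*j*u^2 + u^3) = (2*j^2 + 3*j*u + u^2)/(49*j^2 - 14*j*u + u^2)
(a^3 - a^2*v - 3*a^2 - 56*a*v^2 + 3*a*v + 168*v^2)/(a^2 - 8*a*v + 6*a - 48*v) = (a^2 + 7*a*v - 3*a - 21*v)/(a + 6)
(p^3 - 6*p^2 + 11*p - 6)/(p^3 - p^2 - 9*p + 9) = (p - 2)/(p + 3)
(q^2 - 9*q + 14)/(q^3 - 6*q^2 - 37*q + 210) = (q - 2)/(q^2 + q - 30)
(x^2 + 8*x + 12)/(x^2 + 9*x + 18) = (x + 2)/(x + 3)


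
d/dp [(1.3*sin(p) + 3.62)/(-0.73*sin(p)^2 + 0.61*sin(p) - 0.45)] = (0.949*sin(p)^2 + 5.2852*sin(p) - 2.7932)*cos(p)/(0.5329*sin(p)^4 - 0.8906*sin(p)^3 + 1.0291*sin(p)^2 - 0.549*sin(p) + 0.2025)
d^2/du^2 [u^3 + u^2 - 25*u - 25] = 6*u + 2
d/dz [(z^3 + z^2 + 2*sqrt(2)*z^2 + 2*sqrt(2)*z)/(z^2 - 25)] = (z^4 - 75*z^2 - 2*sqrt(2)*z^2 - 100*sqrt(2)*z - 50*z - 50*sqrt(2))/(z^4 - 50*z^2 + 625)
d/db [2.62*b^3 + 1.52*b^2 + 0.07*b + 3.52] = 7.86*b^2 + 3.04*b + 0.07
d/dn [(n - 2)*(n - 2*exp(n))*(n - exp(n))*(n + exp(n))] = -2*n^3*exp(n) + 4*n^3 - 2*n^2*exp(2*n) - 2*n^2*exp(n) - 6*n^2 + 6*n*exp(3*n) + 2*n*exp(2*n) + 8*n*exp(n) - 10*exp(3*n) + 2*exp(2*n)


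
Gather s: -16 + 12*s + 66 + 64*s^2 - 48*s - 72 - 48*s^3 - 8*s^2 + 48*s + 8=-48*s^3 + 56*s^2 + 12*s - 14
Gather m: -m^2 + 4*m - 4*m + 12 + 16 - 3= 25 - m^2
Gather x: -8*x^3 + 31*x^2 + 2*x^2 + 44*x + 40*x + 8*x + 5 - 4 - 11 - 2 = -8*x^3 + 33*x^2 + 92*x - 12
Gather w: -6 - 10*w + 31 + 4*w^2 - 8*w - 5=4*w^2 - 18*w + 20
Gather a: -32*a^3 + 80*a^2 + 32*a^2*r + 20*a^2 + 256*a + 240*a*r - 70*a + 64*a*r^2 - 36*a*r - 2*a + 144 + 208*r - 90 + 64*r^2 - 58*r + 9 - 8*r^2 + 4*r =-32*a^3 + a^2*(32*r + 100) + a*(64*r^2 + 204*r + 184) + 56*r^2 + 154*r + 63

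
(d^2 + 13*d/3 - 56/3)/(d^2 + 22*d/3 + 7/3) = (3*d - 8)/(3*d + 1)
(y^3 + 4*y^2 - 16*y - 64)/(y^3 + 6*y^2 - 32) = (y - 4)/(y - 2)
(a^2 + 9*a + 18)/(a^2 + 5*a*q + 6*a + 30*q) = (a + 3)/(a + 5*q)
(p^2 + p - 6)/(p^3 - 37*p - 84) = (p - 2)/(p^2 - 3*p - 28)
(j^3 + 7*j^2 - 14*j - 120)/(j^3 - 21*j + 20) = (j + 6)/(j - 1)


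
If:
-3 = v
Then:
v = -3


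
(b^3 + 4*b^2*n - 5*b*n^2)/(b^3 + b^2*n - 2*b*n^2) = (b + 5*n)/(b + 2*n)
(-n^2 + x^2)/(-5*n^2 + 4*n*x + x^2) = (n + x)/(5*n + x)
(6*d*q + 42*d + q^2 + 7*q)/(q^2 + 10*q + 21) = (6*d + q)/(q + 3)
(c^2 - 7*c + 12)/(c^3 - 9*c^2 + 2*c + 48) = (c - 4)/(c^2 - 6*c - 16)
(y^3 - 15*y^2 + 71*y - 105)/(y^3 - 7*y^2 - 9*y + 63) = (y - 5)/(y + 3)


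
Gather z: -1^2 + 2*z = 2*z - 1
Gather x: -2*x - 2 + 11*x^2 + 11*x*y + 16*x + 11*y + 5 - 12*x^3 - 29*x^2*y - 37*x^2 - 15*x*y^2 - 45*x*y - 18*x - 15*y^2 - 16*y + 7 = -12*x^3 + x^2*(-29*y - 26) + x*(-15*y^2 - 34*y - 4) - 15*y^2 - 5*y + 10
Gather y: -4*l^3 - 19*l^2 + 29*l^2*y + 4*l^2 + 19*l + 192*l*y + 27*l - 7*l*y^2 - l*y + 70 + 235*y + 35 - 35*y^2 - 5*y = -4*l^3 - 15*l^2 + 46*l + y^2*(-7*l - 35) + y*(29*l^2 + 191*l + 230) + 105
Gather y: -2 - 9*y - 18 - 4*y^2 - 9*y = -4*y^2 - 18*y - 20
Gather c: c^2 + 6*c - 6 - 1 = c^2 + 6*c - 7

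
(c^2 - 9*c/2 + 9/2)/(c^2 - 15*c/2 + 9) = (c - 3)/(c - 6)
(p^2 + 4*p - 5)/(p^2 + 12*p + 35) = (p - 1)/(p + 7)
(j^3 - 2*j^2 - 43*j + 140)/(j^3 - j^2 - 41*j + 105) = (j - 4)/(j - 3)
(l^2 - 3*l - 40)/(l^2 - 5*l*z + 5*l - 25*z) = (8 - l)/(-l + 5*z)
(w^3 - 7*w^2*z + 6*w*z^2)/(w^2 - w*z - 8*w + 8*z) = w*(w - 6*z)/(w - 8)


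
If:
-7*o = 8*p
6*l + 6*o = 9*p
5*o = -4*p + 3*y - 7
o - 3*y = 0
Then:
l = 259/8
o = -14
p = 49/4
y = -14/3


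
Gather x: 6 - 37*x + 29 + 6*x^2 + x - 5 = 6*x^2 - 36*x + 30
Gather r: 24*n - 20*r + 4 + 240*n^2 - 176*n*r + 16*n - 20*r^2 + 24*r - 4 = 240*n^2 + 40*n - 20*r^2 + r*(4 - 176*n)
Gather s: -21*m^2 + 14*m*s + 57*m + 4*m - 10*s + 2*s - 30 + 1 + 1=-21*m^2 + 61*m + s*(14*m - 8) - 28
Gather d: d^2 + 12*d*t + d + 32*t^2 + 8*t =d^2 + d*(12*t + 1) + 32*t^2 + 8*t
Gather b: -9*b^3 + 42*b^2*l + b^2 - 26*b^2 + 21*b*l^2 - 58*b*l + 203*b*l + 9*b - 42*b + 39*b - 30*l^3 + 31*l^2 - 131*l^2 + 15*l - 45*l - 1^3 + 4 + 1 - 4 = -9*b^3 + b^2*(42*l - 25) + b*(21*l^2 + 145*l + 6) - 30*l^3 - 100*l^2 - 30*l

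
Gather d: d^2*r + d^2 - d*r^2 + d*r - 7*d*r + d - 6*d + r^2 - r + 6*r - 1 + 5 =d^2*(r + 1) + d*(-r^2 - 6*r - 5) + r^2 + 5*r + 4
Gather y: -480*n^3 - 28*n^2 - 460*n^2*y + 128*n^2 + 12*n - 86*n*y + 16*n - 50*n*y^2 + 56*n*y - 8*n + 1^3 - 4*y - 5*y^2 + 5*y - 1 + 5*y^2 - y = -480*n^3 + 100*n^2 - 50*n*y^2 + 20*n + y*(-460*n^2 - 30*n)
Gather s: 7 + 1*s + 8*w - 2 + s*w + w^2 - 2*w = s*(w + 1) + w^2 + 6*w + 5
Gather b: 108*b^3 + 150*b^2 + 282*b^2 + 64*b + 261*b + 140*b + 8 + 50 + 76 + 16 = 108*b^3 + 432*b^2 + 465*b + 150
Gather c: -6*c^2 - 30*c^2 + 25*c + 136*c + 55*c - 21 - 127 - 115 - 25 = -36*c^2 + 216*c - 288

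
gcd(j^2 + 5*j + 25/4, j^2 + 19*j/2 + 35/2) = j + 5/2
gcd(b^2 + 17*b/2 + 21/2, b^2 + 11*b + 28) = b + 7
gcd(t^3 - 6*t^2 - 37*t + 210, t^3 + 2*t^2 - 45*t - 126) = t^2 - t - 42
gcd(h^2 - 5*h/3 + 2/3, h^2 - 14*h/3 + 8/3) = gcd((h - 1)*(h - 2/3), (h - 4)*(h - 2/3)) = h - 2/3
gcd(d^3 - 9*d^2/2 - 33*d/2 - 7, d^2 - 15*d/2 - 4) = d + 1/2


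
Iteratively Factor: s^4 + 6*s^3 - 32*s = (s - 2)*(s^3 + 8*s^2 + 16*s) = (s - 2)*(s + 4)*(s^2 + 4*s) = (s - 2)*(s + 4)^2*(s)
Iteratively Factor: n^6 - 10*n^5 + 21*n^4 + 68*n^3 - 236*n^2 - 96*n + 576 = (n + 2)*(n^5 - 12*n^4 + 45*n^3 - 22*n^2 - 192*n + 288) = (n - 3)*(n + 2)*(n^4 - 9*n^3 + 18*n^2 + 32*n - 96) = (n - 3)*(n + 2)^2*(n^3 - 11*n^2 + 40*n - 48) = (n - 4)*(n - 3)*(n + 2)^2*(n^2 - 7*n + 12) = (n - 4)*(n - 3)^2*(n + 2)^2*(n - 4)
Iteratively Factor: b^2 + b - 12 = (b - 3)*(b + 4)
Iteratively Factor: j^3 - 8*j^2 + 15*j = (j - 5)*(j^2 - 3*j) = j*(j - 5)*(j - 3)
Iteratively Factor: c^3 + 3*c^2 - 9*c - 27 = (c - 3)*(c^2 + 6*c + 9) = (c - 3)*(c + 3)*(c + 3)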